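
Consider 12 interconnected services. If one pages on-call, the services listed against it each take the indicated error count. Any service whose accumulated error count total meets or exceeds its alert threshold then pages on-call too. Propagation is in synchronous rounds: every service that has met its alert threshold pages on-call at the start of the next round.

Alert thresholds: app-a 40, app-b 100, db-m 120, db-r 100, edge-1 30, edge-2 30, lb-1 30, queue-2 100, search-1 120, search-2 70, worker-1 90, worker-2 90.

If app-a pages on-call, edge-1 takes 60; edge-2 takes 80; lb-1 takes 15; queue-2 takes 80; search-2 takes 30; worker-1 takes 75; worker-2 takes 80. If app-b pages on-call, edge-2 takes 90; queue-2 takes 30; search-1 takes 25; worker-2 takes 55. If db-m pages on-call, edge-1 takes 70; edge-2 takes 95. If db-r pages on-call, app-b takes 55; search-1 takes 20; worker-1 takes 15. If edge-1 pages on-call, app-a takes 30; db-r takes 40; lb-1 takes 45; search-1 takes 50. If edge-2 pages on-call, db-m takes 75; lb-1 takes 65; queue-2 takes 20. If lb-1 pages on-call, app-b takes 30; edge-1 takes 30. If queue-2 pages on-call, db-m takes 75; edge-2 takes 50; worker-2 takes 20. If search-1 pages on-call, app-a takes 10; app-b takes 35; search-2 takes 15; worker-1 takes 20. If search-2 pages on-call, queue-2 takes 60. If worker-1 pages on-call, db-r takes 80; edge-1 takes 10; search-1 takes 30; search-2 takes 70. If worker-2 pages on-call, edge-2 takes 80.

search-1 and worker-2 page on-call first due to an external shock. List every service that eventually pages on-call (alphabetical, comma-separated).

app-a, app-b, db-m, db-r, edge-1, edge-2, lb-1, queue-2, search-1, search-2, worker-1, worker-2

Round 1 — search-1, worker-2 page on-call (initial).
  app-a: +10 → 10 < 40
  app-b: +35 → 35 < 100
  edge-2: +80 → 80 ≥ 30
  search-2: +15 → 15 < 70
  worker-1: +20 → 20 < 90
Round 2 — edge-2 pages on-call.
  db-m: +75 → 75 < 120
  lb-1: +65 → 65 ≥ 30
  queue-2: +20 → 20 < 100
Round 3 — lb-1 pages on-call.
  app-b: +30 → 65 < 100
  edge-1: +30 → 30 ≥ 30
Round 4 — edge-1 pages on-call.
  app-a: +30 → 40 ≥ 40
  db-r: +40 → 40 < 100
Round 5 — app-a pages on-call.
  queue-2: +80 → 100 ≥ 100
  search-2: +30 → 45 < 70
  worker-1: +75 → 95 ≥ 90
Round 6 — queue-2, worker-1 page on-call.
  db-m: +75 → 150 ≥ 120
  db-r: +80 → 120 ≥ 100
  search-2: +70 → 115 ≥ 70
Round 7 — db-m, db-r, search-2 page on-call.
  app-b: +55 → 120 ≥ 100
Round 8 — app-b pages on-call.
No further pages.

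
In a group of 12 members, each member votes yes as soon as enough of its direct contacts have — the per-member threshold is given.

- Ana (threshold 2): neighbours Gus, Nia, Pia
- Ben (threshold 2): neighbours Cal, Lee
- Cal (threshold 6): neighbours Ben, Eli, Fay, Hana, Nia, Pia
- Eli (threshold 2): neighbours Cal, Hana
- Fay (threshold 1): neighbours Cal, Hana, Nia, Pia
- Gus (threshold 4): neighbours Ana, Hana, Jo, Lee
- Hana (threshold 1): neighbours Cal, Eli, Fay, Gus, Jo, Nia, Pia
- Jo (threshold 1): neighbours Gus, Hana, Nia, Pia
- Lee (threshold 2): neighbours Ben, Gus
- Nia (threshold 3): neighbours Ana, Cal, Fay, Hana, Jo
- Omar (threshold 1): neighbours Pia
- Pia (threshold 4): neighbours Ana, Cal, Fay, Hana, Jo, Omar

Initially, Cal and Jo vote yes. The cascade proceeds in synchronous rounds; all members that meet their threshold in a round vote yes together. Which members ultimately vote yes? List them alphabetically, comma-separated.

Round 1 — Cal, Jo vote yes (initial).
Round 2 — checking thresholds:
  Ben: 1 of 2 neighbours < 2, below threshold.
  Eli: 1 of 2 neighbours < 2, below threshold.
  Fay: 1 of 4 neighbours ≥ 1, votes yes.
  Gus: 1 of 4 neighbours < 4, below threshold.
  Hana: 2 of 7 neighbours ≥ 1, votes yes.
  Nia: 2 of 5 neighbours < 3, below threshold.
  Pia: 2 of 6 neighbours < 4, below threshold.
Round 3 — checking thresholds:
  Ben: 1 of 2 neighbours < 2, below threshold.
  Eli: 2 of 2 neighbours ≥ 2, votes yes.
  Gus: 2 of 4 neighbours < 4, below threshold.
  Nia: 4 of 5 neighbours ≥ 3, votes yes.
  Pia: 4 of 6 neighbours ≥ 4, votes yes.
Round 4 — checking thresholds:
  Ana: 2 of 3 neighbours ≥ 2, votes yes.
  Ben: 1 of 2 neighbours < 2, below threshold.
  Gus: 2 of 4 neighbours < 4, below threshold.
  Omar: 1 of 1 neighbours ≥ 1, votes yes.
Round 5 — no new yes votes; cascade stops.

Ana, Cal, Eli, Fay, Hana, Jo, Nia, Omar, Pia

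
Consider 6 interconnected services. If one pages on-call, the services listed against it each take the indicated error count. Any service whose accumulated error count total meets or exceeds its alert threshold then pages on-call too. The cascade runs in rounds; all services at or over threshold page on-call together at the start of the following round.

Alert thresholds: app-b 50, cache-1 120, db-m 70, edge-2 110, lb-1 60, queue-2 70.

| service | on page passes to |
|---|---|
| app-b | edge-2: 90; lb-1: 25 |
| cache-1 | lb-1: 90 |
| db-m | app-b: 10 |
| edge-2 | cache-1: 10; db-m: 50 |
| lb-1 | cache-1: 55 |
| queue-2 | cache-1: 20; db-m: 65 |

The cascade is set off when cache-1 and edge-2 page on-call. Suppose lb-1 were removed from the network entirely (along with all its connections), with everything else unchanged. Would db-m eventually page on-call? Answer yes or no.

With lb-1 removed:
Round 1 — cache-1, edge-2 page on-call (initial).
  db-m: +50 → 50 < 70
No further pages.

no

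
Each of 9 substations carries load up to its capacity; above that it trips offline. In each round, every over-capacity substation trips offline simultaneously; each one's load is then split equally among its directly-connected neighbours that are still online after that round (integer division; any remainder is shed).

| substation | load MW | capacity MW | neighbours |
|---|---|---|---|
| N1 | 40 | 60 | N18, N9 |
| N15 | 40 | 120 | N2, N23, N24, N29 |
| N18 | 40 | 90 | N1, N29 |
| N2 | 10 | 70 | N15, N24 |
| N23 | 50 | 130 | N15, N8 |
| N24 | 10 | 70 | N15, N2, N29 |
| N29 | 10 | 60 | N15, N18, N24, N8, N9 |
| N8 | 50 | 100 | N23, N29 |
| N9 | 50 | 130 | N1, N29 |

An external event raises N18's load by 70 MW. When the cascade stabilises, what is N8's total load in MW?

66

Round 1 — N18 at 110 > 90. N18 trips offline.
  N18 sheds 110 MW to N1, N29: 55 each.
    N1: 40+55 = 95 > 60
    N29: 10+55 = 65 > 60
Round 2 — N1, N29 trip offline.
  N1 sheds 95 MW to N9: 95 each.
    N9: 50+95 = 145 > 130
  N29 sheds 65 MW to N15, N24, N8, N9: 16 each (1 lost).
    N15: 40+16 = 56 ≤ 120
    N24: 10+16 = 26 ≤ 70
    N8: 50+16 = 66 ≤ 100
    N9: 145+16 = 161 > 130
Round 3 — N9 trips offline.
  N9 sheds 161 MW: no online neighbours, lost.
No further trips.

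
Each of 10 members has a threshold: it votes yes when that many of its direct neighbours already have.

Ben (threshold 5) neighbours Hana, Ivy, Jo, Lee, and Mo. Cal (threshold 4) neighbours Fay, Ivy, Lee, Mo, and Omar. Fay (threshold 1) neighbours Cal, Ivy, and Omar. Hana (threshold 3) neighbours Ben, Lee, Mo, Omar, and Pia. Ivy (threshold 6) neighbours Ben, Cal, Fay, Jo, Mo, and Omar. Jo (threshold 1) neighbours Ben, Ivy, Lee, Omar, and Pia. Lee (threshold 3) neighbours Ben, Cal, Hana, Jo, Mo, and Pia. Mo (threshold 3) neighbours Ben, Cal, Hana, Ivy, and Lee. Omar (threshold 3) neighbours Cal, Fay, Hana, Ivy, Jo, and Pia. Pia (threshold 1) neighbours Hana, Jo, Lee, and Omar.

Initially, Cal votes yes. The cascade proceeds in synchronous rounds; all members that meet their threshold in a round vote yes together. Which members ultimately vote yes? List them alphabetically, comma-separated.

Cal, Fay

Round 1 — Cal votes yes (initial).
Round 2 — checking thresholds:
  Fay: 1 of 3 neighbours ≥ 1, votes yes.
  Ivy: 1 of 6 neighbours < 6, not yet.
  Lee: 1 of 6 neighbours < 3, not yet.
  Mo: 1 of 5 neighbours < 3, not yet.
  Omar: 1 of 6 neighbours < 3, not yet.
Round 3 — no new yes votes; cascade stops.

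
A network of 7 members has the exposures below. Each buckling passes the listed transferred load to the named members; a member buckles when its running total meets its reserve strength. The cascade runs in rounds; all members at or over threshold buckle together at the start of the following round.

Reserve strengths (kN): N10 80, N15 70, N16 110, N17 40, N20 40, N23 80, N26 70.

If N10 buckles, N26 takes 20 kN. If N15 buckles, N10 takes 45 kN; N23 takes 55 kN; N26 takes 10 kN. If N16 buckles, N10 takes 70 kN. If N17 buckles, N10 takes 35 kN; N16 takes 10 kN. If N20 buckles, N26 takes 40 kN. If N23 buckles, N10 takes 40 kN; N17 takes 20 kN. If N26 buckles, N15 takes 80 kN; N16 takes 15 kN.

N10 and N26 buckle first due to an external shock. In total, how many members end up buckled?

3

Round 1 — N10, N26 buckle (initial).
  N15: +80 → 80 ≥ 70
  N16: +15 → 15 < 110
Round 2 — N15 buckles.
  N23: +55 → 55 < 80
No further bucklings.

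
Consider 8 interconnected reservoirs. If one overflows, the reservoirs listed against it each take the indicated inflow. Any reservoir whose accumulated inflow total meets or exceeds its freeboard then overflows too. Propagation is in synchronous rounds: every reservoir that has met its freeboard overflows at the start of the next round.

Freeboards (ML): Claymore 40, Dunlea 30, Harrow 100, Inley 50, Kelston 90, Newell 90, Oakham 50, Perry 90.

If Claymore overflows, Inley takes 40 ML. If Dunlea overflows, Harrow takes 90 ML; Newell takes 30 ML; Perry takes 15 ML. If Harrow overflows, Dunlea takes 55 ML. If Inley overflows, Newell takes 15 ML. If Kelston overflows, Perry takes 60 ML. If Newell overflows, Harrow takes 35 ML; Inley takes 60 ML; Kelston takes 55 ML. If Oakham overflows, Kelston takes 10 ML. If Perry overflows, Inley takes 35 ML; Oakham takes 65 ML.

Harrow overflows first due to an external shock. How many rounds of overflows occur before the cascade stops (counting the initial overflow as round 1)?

2

Round 1 — Harrow overflows (initial).
  Dunlea: +55 → 55 ≥ 30
Round 2 — Dunlea overflows.
  Newell: +30 → 30 < 90
  Perry: +15 → 15 < 90
No further overflows.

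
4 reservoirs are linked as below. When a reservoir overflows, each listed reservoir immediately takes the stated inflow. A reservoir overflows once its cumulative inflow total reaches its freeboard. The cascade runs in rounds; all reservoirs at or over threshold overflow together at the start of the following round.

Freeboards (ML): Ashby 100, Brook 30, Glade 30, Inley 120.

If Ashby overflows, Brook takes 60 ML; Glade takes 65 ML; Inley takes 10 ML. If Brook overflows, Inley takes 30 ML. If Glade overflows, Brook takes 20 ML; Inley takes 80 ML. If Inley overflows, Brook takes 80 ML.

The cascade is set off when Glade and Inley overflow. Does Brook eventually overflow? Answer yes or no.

Round 1 — Glade, Inley overflow (initial).
  Brook: +20+80 → 100 ≥ 30
Round 2 — Brook overflows.
No further overflows.

yes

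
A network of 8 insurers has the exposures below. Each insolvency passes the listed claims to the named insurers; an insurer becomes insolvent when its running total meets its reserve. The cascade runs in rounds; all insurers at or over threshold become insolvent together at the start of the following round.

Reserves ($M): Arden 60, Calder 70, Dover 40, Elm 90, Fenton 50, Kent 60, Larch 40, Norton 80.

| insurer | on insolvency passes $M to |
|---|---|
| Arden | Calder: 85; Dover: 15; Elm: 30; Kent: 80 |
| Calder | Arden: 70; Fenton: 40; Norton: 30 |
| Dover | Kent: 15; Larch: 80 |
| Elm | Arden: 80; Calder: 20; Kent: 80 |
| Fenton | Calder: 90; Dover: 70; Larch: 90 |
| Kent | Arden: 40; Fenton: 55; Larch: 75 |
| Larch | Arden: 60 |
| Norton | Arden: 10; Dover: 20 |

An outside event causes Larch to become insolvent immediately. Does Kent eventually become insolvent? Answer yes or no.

Round 1 — Larch becomes insolvent (initial).
  Arden: +60 → 60 ≥ 60
Round 2 — Arden becomes insolvent.
  Calder: +85 → 85 ≥ 70
  Dover: +15 → 15 < 40
  Elm: +30 → 30 < 90
  Kent: +80 → 80 ≥ 60
Round 3 — Calder, Kent become insolvent.
  Fenton: +40+55 → 95 ≥ 50
  Norton: +30 → 30 < 80
Round 4 — Fenton becomes insolvent.
  Dover: +70 → 85 ≥ 40
Round 5 — Dover becomes insolvent.
No further insolvencies.

yes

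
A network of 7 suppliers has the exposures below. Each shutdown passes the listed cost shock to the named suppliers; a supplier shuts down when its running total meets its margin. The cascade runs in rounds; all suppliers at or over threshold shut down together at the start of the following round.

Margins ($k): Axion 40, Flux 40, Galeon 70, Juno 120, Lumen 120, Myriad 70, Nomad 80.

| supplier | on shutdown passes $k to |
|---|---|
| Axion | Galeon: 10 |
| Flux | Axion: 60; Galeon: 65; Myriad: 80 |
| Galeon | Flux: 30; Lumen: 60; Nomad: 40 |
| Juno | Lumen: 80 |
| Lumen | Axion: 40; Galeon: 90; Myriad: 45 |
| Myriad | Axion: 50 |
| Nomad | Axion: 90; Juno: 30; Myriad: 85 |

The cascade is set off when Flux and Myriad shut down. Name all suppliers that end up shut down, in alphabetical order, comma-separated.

Axion, Flux, Galeon, Myriad

Round 1 — Flux, Myriad shut down (initial).
  Axion: +60+50 → 110 ≥ 40
  Galeon: +65 → 65 < 70
Round 2 — Axion shuts down.
  Galeon: +10 → 75 ≥ 70
Round 3 — Galeon shuts down.
  Lumen: +60 → 60 < 120
  Nomad: +40 → 40 < 80
No further shutdowns.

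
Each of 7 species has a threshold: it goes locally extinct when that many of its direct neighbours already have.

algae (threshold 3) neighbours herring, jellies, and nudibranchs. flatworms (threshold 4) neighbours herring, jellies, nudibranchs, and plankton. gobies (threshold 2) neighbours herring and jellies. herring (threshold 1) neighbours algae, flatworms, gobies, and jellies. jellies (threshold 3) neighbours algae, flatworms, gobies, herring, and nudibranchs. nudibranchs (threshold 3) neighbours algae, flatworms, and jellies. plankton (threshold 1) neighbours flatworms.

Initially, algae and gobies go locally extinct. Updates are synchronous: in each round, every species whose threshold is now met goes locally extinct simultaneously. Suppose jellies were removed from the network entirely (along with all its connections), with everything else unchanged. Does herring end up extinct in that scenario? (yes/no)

With jellies removed:
Round 1 — algae, gobies go locally extinct (initial).
Round 2 — checking thresholds:
  herring: 2 of 3 neighbours ≥ 1, goes locally extinct.
  nudibranchs: 1 of 2 neighbours < 3, holds.
Round 3 — no new extinctions; cascade stops.

yes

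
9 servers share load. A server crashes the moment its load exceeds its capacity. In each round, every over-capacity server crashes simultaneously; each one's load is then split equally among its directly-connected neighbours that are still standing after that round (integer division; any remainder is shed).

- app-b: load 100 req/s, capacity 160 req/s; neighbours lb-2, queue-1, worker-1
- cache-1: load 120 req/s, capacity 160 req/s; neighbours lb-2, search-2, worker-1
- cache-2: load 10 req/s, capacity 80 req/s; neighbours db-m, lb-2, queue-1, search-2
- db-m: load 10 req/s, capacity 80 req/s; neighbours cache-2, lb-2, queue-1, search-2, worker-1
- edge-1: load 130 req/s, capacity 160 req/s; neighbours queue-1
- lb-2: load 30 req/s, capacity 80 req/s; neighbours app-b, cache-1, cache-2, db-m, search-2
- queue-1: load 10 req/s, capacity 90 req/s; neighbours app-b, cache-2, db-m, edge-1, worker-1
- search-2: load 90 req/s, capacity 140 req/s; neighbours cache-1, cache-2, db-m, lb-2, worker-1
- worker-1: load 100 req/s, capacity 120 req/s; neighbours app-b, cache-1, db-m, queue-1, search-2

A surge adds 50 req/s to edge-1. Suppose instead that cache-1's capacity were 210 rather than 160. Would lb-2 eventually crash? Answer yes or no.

With cache-1's capacity at 210:
Round 1 — edge-1 at 180 > 160. edge-1 crashes.
  edge-1 sheds 180 req/s to queue-1: 180 each.
    queue-1: 10+180 = 190 > 90
Round 2 — queue-1 crashes.
  queue-1 sheds 190 req/s to app-b, cache-2, db-m, worker-1: 47 each (2 lost).
    app-b: 100+47 = 147 ≤ 160
    cache-2: 10+47 = 57 ≤ 80
    db-m: 10+47 = 57 ≤ 80
    worker-1: 100+47 = 147 > 120
Round 3 — worker-1 crashes.
  worker-1 sheds 147 req/s to app-b, cache-1, db-m, search-2: 36 each (3 lost).
    app-b: 147+36 = 183 > 160
    cache-1: 120+36 = 156 ≤ 210
    db-m: 57+36 = 93 > 80
    search-2: 90+36 = 126 ≤ 140
Round 4 — app-b, db-m crash.
  app-b sheds 183 req/s to lb-2: 183 each.
    lb-2: 30+183 = 213 > 80
  db-m sheds 93 req/s to cache-2, lb-2, search-2: 31 each.
    cache-2: 57+31 = 88 > 80
    lb-2: 213+31 = 244 > 80
    search-2: 126+31 = 157 > 140
Round 5 — cache-2, lb-2, search-2 crash.
  cache-2 sheds 88 req/s: no online neighbours, lost.
  lb-2 sheds 244 req/s to cache-1: 244 each.
    cache-1: 156+244 = 400 > 210
  search-2 sheds 157 req/s to cache-1: 157 each.
    cache-1: 400+157 = 557 > 210
Round 6 — cache-1 crashes.
  cache-1 sheds 557 req/s: no online neighbours, lost.
No further crashes.

yes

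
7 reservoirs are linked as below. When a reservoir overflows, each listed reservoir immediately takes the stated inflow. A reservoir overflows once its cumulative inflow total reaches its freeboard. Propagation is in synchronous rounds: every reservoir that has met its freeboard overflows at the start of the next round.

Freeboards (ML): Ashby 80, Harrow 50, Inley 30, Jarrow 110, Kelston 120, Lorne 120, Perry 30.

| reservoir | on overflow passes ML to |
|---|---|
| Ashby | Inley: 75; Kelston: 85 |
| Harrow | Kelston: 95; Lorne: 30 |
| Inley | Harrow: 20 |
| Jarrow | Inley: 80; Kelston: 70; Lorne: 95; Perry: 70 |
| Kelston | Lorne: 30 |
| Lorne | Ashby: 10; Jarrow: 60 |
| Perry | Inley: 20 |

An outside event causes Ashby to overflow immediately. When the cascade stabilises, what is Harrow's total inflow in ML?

20

Round 1 — Ashby overflows (initial).
  Inley: +75 → 75 ≥ 30
  Kelston: +85 → 85 < 120
Round 2 — Inley overflows.
  Harrow: +20 → 20 < 50
No further overflows.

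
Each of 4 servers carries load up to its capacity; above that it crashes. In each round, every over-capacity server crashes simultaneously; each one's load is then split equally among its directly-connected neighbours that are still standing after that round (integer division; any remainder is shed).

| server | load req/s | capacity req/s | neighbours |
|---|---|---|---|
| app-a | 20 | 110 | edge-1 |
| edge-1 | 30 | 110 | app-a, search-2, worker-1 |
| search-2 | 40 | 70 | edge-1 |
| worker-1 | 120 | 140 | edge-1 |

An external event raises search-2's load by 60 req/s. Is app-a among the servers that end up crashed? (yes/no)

Round 1 — search-2 at 100 > 70. search-2 crashes.
  search-2 sheds 100 req/s to edge-1: 100 each.
    edge-1: 30+100 = 130 > 110
Round 2 — edge-1 crashes.
  edge-1 sheds 130 req/s to app-a, worker-1: 65 each.
    app-a: 20+65 = 85 ≤ 110
    worker-1: 120+65 = 185 > 140
Round 3 — worker-1 crashes.
  worker-1 sheds 185 req/s: no online neighbours, lost.
No further crashes.

no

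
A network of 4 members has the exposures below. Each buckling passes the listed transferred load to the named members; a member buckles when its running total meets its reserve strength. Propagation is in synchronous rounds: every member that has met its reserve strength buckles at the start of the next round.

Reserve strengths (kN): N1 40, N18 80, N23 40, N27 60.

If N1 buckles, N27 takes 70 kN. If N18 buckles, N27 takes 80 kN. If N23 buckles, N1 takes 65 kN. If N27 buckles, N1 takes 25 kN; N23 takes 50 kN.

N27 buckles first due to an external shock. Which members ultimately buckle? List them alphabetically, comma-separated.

Round 1 — N27 buckles (initial).
  N1: +25 → 25 < 40
  N23: +50 → 50 ≥ 40
Round 2 — N23 buckles.
  N1: +65 → 90 ≥ 40
Round 3 — N1 buckles.
No further bucklings.

N1, N23, N27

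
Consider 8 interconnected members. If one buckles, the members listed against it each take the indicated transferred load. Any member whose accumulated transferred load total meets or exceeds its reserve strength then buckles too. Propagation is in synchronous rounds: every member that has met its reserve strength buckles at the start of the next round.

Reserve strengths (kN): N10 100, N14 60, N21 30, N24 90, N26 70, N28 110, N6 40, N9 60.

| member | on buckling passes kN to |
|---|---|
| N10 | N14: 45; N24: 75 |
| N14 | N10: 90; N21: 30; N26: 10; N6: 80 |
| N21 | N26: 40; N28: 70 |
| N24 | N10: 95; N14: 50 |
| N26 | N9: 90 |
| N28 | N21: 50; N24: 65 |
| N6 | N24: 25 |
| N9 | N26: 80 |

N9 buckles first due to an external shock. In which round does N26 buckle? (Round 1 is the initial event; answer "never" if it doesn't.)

2

Round 1 — N9 buckles (initial).
  N26: +80 → 80 ≥ 70
Round 2 — N26 buckles.
No further bucklings.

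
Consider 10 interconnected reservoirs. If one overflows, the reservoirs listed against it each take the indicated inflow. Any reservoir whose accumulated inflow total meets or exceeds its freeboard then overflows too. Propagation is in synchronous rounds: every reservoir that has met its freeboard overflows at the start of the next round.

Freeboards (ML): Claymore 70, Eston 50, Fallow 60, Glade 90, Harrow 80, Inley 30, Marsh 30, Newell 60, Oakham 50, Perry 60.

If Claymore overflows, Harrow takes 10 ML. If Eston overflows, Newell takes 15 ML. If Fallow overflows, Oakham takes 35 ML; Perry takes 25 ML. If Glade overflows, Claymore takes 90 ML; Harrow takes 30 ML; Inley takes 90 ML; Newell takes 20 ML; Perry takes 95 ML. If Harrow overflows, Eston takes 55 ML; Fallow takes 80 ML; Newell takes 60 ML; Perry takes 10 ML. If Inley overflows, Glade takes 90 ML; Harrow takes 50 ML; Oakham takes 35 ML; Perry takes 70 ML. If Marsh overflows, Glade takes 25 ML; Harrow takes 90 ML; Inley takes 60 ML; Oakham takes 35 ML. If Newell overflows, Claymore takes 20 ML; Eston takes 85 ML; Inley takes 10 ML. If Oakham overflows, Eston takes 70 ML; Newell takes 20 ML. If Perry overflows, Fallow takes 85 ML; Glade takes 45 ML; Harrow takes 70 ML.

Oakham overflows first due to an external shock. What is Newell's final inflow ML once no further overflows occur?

35

Round 1 — Oakham overflows (initial).
  Eston: +70 → 70 ≥ 50
  Newell: +20 → 20 < 60
Round 2 — Eston overflows.
  Newell: +15 → 35 < 60
No further overflows.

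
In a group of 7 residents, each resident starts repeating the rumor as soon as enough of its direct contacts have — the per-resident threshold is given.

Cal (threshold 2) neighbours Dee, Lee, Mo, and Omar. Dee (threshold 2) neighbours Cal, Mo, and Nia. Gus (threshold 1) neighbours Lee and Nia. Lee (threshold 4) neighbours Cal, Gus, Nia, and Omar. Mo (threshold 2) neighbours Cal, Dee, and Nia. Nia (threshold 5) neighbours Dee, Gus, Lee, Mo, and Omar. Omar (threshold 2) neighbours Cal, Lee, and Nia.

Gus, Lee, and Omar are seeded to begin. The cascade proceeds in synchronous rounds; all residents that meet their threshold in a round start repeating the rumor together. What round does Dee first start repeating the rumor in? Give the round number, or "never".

Round 1 — Gus, Lee, Omar start repeating the rumor (initial).
Round 2 — checking thresholds:
  Cal: 2 of 4 neighbours ≥ 2, starts repeating the rumor.
  Nia: 3 of 5 neighbours < 5, holds.
Round 3 — no new spreads; cascade stops.

never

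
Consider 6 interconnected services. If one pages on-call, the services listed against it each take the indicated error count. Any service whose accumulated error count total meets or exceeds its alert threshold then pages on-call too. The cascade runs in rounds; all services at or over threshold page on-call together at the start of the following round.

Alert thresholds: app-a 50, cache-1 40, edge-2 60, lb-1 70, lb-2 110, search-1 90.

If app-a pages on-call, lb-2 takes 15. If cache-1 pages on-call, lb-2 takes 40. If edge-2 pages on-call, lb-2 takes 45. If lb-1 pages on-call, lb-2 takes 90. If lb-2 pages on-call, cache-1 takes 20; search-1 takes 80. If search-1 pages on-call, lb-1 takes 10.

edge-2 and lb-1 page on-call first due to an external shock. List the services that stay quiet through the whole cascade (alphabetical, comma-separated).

app-a, cache-1, search-1

Round 1 — edge-2, lb-1 page on-call (initial).
  lb-2: +45+90 → 135 ≥ 110
Round 2 — lb-2 pages on-call.
  cache-1: +20 → 20 < 40
  search-1: +80 → 80 < 90
No further pages.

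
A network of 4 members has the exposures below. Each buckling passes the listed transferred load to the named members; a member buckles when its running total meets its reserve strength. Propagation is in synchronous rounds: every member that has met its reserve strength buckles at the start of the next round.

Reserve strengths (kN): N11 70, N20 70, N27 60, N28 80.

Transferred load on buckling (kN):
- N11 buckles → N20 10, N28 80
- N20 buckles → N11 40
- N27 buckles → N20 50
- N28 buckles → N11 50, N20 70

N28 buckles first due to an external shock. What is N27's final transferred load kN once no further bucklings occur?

Round 1 — N28 buckles (initial).
  N11: +50 → 50 < 70
  N20: +70 → 70 ≥ 70
Round 2 — N20 buckles.
  N11: +40 → 90 ≥ 70
Round 3 — N11 buckles.
No further bucklings.

0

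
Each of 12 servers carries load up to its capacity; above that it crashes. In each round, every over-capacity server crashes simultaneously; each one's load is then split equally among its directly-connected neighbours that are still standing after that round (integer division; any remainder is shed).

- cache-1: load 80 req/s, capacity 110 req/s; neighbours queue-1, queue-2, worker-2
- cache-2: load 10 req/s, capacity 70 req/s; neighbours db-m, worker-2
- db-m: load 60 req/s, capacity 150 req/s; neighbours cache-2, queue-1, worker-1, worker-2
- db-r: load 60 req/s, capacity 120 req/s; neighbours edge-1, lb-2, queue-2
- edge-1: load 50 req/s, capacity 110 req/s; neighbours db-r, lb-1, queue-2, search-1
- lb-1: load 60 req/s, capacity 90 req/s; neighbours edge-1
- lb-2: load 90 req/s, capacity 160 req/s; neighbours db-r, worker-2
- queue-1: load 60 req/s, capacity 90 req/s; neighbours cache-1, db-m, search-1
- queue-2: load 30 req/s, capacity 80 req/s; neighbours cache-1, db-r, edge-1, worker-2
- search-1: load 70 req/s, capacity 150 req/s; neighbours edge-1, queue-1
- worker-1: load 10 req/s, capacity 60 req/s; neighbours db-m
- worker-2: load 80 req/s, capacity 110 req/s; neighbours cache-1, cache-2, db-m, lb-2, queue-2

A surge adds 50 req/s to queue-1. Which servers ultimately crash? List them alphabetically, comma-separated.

cache-1, queue-1, queue-2, worker-2

Round 1 — queue-1 at 110 > 90. queue-1 crashes.
  queue-1 sheds 110 req/s to cache-1, db-m, search-1: 36 each (2 lost).
    cache-1: 80+36 = 116 > 110
    db-m: 60+36 = 96 ≤ 150
    search-1: 70+36 = 106 ≤ 150
Round 2 — cache-1 crashes.
  cache-1 sheds 116 req/s to queue-2, worker-2: 58 each.
    queue-2: 30+58 = 88 > 80
    worker-2: 80+58 = 138 > 110
Round 3 — queue-2, worker-2 crash.
  queue-2 sheds 88 req/s to db-r, edge-1: 44 each.
    db-r: 60+44 = 104 ≤ 120
    edge-1: 50+44 = 94 ≤ 110
  worker-2 sheds 138 req/s to cache-2, db-m, lb-2: 46 each.
    cache-2: 10+46 = 56 ≤ 70
    db-m: 96+46 = 142 ≤ 150
    lb-2: 90+46 = 136 ≤ 160
No further crashes.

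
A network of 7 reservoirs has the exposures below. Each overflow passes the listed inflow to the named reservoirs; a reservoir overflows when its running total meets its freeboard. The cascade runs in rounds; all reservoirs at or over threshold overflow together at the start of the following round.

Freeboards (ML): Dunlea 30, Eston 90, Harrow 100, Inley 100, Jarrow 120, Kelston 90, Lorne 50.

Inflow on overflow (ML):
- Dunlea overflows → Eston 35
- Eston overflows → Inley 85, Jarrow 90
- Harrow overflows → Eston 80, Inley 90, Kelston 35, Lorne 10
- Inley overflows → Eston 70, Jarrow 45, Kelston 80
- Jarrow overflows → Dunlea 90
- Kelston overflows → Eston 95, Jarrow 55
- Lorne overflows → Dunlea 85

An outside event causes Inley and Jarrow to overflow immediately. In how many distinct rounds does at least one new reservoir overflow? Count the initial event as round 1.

3

Round 1 — Inley, Jarrow overflow (initial).
  Dunlea: +90 → 90 ≥ 30
  Eston: +70 → 70 < 90
  Kelston: +80 → 80 < 90
Round 2 — Dunlea overflows.
  Eston: +35 → 105 ≥ 90
Round 3 — Eston overflows.
No further overflows.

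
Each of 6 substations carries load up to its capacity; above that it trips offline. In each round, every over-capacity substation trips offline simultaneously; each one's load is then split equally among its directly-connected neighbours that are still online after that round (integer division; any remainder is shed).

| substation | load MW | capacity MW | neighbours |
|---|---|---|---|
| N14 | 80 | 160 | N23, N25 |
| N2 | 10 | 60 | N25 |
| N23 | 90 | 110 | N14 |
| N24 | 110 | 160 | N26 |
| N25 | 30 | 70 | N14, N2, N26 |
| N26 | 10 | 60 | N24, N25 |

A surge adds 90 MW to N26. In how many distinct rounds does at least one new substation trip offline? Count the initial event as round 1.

Round 1 — N26 at 100 > 60. N26 trips offline.
  N26 sheds 100 MW to N24, N25: 50 each.
    N24: 110+50 = 160 ≤ 160
    N25: 30+50 = 80 > 70
Round 2 — N25 trips offline.
  N25 sheds 80 MW to N14, N2: 40 each.
    N14: 80+40 = 120 ≤ 160
    N2: 10+40 = 50 ≤ 60
No further trips.

2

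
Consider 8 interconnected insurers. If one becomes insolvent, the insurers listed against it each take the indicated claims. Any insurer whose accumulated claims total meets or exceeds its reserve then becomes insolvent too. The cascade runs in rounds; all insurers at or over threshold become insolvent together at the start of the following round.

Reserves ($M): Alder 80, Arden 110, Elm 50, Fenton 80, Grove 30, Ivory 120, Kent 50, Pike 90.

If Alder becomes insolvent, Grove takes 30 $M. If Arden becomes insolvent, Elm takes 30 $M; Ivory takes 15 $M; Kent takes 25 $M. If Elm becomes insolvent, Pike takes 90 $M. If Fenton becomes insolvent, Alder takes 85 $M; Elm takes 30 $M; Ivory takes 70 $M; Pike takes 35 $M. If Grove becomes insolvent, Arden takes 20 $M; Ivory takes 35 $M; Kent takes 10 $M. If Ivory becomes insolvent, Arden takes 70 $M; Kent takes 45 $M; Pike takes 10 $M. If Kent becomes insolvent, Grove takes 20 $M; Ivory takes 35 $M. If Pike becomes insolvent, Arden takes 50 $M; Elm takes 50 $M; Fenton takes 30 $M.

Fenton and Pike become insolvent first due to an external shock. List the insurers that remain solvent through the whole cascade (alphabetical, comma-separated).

Round 1 — Fenton, Pike become insolvent (initial).
  Alder: +85 → 85 ≥ 80
  Arden: +50 → 50 < 110
  Elm: +30+50 → 80 ≥ 50
  Ivory: +70 → 70 < 120
Round 2 — Alder, Elm become insolvent.
  Grove: +30 → 30 ≥ 30
Round 3 — Grove becomes insolvent.
  Arden: +20 → 70 < 110
  Ivory: +35 → 105 < 120
  Kent: +10 → 10 < 50
No further insolvencies.

Arden, Ivory, Kent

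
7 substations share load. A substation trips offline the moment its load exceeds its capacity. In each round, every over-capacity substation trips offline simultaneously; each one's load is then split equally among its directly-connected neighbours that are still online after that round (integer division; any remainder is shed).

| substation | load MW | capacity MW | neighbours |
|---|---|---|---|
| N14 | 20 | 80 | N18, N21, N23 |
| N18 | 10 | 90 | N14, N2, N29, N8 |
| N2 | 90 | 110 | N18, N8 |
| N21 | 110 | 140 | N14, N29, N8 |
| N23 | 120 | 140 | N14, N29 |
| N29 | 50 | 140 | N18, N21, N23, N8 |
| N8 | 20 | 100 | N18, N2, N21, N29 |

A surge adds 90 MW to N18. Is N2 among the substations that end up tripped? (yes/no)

Round 1 — N18 at 100 > 90. N18 trips offline.
  N18 sheds 100 MW to N14, N2, N29, N8: 25 each.
    N14: 20+25 = 45 ≤ 80
    N2: 90+25 = 115 > 110
    N29: 50+25 = 75 ≤ 140
    N8: 20+25 = 45 ≤ 100
Round 2 — N2 trips offline.
  N2 sheds 115 MW to N8: 115 each.
    N8: 45+115 = 160 > 100
Round 3 — N8 trips offline.
  N8 sheds 160 MW to N21, N29: 80 each.
    N21: 110+80 = 190 > 140
    N29: 75+80 = 155 > 140
Round 4 — N21, N29 trip offline.
  N21 sheds 190 MW to N14: 190 each.
    N14: 45+190 = 235 > 80
  N29 sheds 155 MW to N23: 155 each.
    N23: 120+155 = 275 > 140
Round 5 — N14, N23 trip offline.
  N14 sheds 235 MW: no online neighbours, lost.
  N23 sheds 275 MW: no online neighbours, lost.
No further trips.

yes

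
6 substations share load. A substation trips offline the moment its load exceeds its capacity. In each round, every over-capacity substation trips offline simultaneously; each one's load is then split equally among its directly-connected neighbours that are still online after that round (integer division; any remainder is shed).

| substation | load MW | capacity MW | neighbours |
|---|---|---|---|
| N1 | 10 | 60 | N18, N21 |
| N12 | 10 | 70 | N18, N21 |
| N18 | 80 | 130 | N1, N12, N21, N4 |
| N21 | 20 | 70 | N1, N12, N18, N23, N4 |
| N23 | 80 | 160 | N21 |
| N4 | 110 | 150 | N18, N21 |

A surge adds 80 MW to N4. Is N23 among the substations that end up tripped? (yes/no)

Round 1 — N4 at 190 > 150. N4 trips offline.
  N4 sheds 190 MW to N18, N21: 95 each.
    N18: 80+95 = 175 > 130
    N21: 20+95 = 115 > 70
Round 2 — N18, N21 trip offline.
  N18 sheds 175 MW to N1, N12: 87 each (1 lost).
    N1: 10+87 = 97 > 60
    N12: 10+87 = 97 > 70
  N21 sheds 115 MW to N1, N12, N23: 38 each (1 lost).
    N1: 97+38 = 135 > 60
    N12: 97+38 = 135 > 70
    N23: 80+38 = 118 ≤ 160
Round 3 — N1, N12 trip offline.
  N1 sheds 135 MW: no online neighbours, lost.
  N12 sheds 135 MW: no online neighbours, lost.
No further trips.

no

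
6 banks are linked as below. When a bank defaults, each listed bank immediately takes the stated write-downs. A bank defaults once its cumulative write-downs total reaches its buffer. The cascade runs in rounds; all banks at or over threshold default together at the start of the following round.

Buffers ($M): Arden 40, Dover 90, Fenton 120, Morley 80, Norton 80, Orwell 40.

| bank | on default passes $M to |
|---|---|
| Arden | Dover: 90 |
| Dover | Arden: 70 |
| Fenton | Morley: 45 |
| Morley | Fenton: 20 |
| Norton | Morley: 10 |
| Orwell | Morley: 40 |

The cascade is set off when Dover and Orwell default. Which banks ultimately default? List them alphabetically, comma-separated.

Arden, Dover, Orwell

Round 1 — Dover, Orwell default (initial).
  Arden: +70 → 70 ≥ 40
  Morley: +40 → 40 < 80
Round 2 — Arden defaults.
No further defaults.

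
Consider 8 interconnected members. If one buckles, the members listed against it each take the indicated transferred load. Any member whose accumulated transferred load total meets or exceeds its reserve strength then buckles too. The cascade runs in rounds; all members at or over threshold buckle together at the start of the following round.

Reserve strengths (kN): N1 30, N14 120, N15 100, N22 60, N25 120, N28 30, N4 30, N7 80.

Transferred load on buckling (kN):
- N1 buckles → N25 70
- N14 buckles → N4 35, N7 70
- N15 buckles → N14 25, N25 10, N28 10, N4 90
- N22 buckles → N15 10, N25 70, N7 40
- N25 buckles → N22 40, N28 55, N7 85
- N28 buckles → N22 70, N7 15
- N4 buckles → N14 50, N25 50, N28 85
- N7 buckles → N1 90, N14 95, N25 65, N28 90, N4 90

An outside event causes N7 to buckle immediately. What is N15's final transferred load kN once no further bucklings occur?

10

Round 1 — N7 buckles (initial).
  N1: +90 → 90 ≥ 30
  N14: +95 → 95 < 120
  N25: +65 → 65 < 120
  N28: +90 → 90 ≥ 30
  N4: +90 → 90 ≥ 30
Round 2 — N1, N28, N4 buckle.
  N14: +50 → 145 ≥ 120
  N22: +70 → 70 ≥ 60
  N25: +70+50 → 185 ≥ 120
Round 3 — N14, N22, N25 buckle.
  N15: +10 → 10 < 100
No further bucklings.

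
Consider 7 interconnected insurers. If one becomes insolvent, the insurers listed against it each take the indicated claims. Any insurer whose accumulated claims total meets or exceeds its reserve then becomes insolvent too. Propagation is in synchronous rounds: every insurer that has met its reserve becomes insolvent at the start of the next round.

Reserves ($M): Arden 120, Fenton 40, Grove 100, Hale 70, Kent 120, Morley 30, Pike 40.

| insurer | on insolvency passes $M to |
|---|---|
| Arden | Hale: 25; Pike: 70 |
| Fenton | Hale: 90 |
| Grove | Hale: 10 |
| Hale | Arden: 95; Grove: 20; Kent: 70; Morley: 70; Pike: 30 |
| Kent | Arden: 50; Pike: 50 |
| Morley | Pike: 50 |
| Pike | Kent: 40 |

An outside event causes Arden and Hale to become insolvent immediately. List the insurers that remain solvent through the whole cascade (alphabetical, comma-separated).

Round 1 — Arden, Hale become insolvent (initial).
  Grove: +20 → 20 < 100
  Kent: +70 → 70 < 120
  Morley: +70 → 70 ≥ 30
  Pike: +70+30 → 100 ≥ 40
Round 2 — Morley, Pike become insolvent.
  Kent: +40 → 110 < 120
No further insolvencies.

Fenton, Grove, Kent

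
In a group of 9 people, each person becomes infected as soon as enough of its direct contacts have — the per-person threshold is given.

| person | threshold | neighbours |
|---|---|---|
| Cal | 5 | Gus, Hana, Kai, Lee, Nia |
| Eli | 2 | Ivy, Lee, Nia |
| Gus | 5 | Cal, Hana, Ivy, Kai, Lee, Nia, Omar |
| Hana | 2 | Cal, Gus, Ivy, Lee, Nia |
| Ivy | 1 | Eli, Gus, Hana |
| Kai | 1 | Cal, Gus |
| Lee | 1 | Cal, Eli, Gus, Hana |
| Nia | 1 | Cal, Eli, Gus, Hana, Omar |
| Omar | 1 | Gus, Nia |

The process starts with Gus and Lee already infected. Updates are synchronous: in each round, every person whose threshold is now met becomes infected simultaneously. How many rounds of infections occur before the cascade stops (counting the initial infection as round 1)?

3

Round 1 — Gus, Lee become infected (initial).
Round 2 — checking thresholds:
  Cal: 2 of 5 neighbours < 5, holds.
  Eli: 1 of 3 neighbours < 2, holds.
  Hana: 2 of 5 neighbours ≥ 2, becomes infected.
  Ivy: 1 of 3 neighbours ≥ 1, becomes infected.
  Kai: 1 of 2 neighbours ≥ 1, becomes infected.
  Nia: 1 of 5 neighbours ≥ 1, becomes infected.
  Omar: 1 of 2 neighbours ≥ 1, becomes infected.
Round 3 — checking thresholds:
  Cal: 5 of 5 neighbours ≥ 5, becomes infected.
  Eli: 3 of 3 neighbours ≥ 2, becomes infected.
Round 4 — no new infections; cascade stops.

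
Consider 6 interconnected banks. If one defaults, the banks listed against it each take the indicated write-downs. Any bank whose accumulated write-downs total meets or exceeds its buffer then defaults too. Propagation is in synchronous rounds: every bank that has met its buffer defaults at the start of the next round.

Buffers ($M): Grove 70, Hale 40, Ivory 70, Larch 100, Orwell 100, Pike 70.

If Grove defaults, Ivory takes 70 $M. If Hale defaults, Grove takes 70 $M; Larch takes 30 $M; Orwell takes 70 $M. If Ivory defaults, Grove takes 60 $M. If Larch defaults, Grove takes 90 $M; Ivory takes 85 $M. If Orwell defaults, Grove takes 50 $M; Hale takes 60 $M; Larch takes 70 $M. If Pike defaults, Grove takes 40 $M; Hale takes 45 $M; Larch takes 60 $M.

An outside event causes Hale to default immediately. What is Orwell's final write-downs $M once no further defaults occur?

Round 1 — Hale defaults (initial).
  Grove: +70 → 70 ≥ 70
  Larch: +30 → 30 < 100
  Orwell: +70 → 70 < 100
Round 2 — Grove defaults.
  Ivory: +70 → 70 ≥ 70
Round 3 — Ivory defaults.
No further defaults.

70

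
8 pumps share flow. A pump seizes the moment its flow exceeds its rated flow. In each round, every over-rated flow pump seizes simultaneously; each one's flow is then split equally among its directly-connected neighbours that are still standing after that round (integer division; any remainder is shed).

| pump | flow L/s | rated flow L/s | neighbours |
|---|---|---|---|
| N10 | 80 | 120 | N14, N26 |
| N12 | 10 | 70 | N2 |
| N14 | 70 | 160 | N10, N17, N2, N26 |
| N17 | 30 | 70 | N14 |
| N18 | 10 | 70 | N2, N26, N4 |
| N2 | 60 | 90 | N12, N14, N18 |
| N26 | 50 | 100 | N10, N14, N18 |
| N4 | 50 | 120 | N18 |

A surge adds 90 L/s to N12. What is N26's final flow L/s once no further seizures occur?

95

Round 1 — N12 at 100 > 70. N12 seizes.
  N12 sheds 100 L/s to N2: 100 each.
    N2: 60+100 = 160 > 90
Round 2 — N2 seizes.
  N2 sheds 160 L/s to N14, N18: 80 each.
    N14: 70+80 = 150 ≤ 160
    N18: 10+80 = 90 > 70
Round 3 — N18 seizes.
  N18 sheds 90 L/s to N26, N4: 45 each.
    N26: 50+45 = 95 ≤ 100
    N4: 50+45 = 95 ≤ 120
No further seizures.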